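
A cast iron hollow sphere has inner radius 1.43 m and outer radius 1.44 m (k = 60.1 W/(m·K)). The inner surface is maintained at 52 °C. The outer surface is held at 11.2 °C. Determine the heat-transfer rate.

Q = 6.35×10^6 W

Q = 4πk·ΔT/(1/r₁ − 1/r₂) = 4π × 60.1 × 40.8 / (1/1.43 − 1/1.44) = 6.35×10^6 W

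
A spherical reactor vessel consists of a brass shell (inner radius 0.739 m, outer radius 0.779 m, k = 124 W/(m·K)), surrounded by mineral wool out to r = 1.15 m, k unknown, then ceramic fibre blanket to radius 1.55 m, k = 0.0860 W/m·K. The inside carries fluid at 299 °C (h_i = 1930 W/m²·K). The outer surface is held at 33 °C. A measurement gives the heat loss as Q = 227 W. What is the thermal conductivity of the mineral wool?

k = 0.0342 W/m·K

ΣR = ΔT/Q = |299 − 33|/227 = 1.172 K/W
Known resistances:
  R_conv,in = 1/(4πr²h) = 1/(4π·0.739²·1930) = 7.550×10^-5 K/W
  R_brass = (1/0.739 − 1/0.779)/(4πk) = 0.06948/(4π·124) = 4.459×10^-5 K/W
  R_ceramic fibre blanket = (1/1.15 − 1/1.55)/(4πk) = 0.2244/(4π·0.0860) = 0.2076 K/W
R_mineral wool = ΣR − ΣR_known = 1.172 − 0.2077 = 0.9643 K/W
(1/r₁−1/r₂)/(4πk) = 0.9643 ⇒ k = 0.4141/(4π·0.9643) = 0.0342 W/m·K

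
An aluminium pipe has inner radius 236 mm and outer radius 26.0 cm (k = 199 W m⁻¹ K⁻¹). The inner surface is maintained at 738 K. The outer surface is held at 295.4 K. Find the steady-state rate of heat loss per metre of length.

Q' = 5710 kW/m

Q' = 2πk·ΔT/ln(r₂/r₁) = 2π × 199 × 442.6 / ln(0.260/0.236) = 5.71×10^6 W/m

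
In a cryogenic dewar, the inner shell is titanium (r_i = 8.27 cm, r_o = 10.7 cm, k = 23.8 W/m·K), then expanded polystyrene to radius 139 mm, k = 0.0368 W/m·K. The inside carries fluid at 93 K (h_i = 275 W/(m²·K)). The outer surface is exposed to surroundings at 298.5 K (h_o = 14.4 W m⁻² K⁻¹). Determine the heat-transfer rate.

Q = 41.2 W

Series thermal resistances, inner to outer:
  R_conv,in = 1/(4πr²h) = 1/(4π·0.0827²·275) = 0.04231 K/W
  R_titanium = (1/0.0827 − 1/0.107)/(4πk) = 2.746/(4π·23.8) = 0.009182 K/W
  R_expanded polystyrene = (1/0.107 − 1/0.139)/(4πk) = 2.152/(4π·0.0368) = 4.653 K/W
  R_conv,out = 1/(4πr²h) = 1/(4π·0.139²·14.4) = 0.2860 K/W
ΣR = 0.04231 + 0.009182 + 4.653 + 0.2860 = 4.990 K/W
Q = ΔT/ΣR = (93 K − 298.5 K)/4.990 = -41.2 W
(Negative Q ⇒ heat flows inward; heat gain = 41.2 W.)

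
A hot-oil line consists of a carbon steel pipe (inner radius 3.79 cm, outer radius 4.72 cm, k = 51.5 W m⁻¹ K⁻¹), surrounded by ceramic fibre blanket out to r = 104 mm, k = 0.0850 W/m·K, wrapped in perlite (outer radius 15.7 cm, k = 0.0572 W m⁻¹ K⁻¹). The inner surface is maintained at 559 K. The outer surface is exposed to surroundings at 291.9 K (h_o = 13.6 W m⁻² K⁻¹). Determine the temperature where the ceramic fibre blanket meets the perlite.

T = 413 K

Resistance network (inner→outer):
  R'_carbon steel = ln(0.0472/0.0379)/(2πk) = 0.2194/(2π·51.5) = 6.782×10^-4 m·K/W
  R'_ceramic fibre blanket = ln(0.104/0.0472)/(2πk) = 0.7900/(2π·0.0850) = 1.479 m·K/W
  R'_perlite = ln(0.157/0.104)/(2πk) = 0.4119/(2π·0.0572) = 1.146 m·K/W
  R'_conv,out = 1/(2πr h) = 1/(2π·0.157·13.6) = 0.07454 m·K/W
ΣR = 6.782×10^-4 + 1.479 + 1.146 + 0.07454 = 2.700 m·K/W
Q' = ΔT/ΣR = (559 K − 291.9 K)/2.700 = 98.93 W/m
From the inner boundary to the ceramic fibre blanket/perlite interface, ΣR_partial = 1.480 m·K/W.
T_interface = T_in − Q'·ΣR_partial = 559 K − (98.93)(1.480) = 413 K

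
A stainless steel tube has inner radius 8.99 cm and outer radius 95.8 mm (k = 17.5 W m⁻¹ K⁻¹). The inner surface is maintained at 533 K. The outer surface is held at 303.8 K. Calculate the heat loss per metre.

Q' = 2πk·ΔT/ln(r₂/r₁) = 2π × 17.5 × 229.2 / ln(0.0958/0.0899) = 3.96×10^5 W/m

Q' = 3.96×10^5 W/m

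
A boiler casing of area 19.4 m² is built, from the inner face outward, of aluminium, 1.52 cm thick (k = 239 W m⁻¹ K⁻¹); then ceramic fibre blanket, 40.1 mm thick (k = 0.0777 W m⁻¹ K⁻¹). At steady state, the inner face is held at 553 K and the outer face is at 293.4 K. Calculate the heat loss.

Resistance network (inner→outer):
  R_aluminium = L/(kA) = 0.0152/(239·19.4) = 3.278×10^-6 K/W
  R_ceramic fibre blanket = L/(kA) = 0.0401/(0.0777·19.4) = 0.02660 K/W
ΣR = 3.278×10^-6 + 0.02660 = 0.02660 K/W
Q = ΔT/ΣR = (553 K − 293.4 K)/0.02660 = 9760 W

Q = 9.76 kW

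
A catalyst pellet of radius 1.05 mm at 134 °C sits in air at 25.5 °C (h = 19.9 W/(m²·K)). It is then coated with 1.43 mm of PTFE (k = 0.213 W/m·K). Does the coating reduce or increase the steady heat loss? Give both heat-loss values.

increases: 0.0299 → 0.127 W

Critical radius for a sphere: r_cr = 2k/h = 0.0214 m = 2.14 cm.
Outer radius after coating: r₂ = 0.00105 + 0.00143 = 0.00248 m.
Since r₁ < r_cr and r₂ ≤ r_cr, the coating moves toward the maximum at r_cr — heat loss rises.
Bare: R = 1/(4πr₁²h) = 3627 K/W; Q = 108.5/3627 = 0.0299 W.
Coated: R = R_cond + R_conv = 855.3 K/W; Q = 108.5/855.3 = 0.127 W.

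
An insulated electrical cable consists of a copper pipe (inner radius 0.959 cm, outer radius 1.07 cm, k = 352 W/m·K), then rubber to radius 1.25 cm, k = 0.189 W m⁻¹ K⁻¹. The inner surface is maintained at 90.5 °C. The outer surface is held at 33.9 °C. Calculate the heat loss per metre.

Q' = 432 W/m

Series thermal resistances, inner to outer:
  R'_copper = ln(0.0107/0.00959)/(2πk) = 0.1095/(2π·352) = 4.952×10^-5 m·K/W
  R'_rubber = ln(0.0125/0.0107)/(2πk) = 0.1555/(2π·0.189) = 0.1309 m·K/W
ΣR = 4.952×10^-5 + 0.1309 = 0.1309 m·K/W
Q' = ΔT/ΣR = (90.5 °C − 33.9 °C)/0.1309 = 432 W/m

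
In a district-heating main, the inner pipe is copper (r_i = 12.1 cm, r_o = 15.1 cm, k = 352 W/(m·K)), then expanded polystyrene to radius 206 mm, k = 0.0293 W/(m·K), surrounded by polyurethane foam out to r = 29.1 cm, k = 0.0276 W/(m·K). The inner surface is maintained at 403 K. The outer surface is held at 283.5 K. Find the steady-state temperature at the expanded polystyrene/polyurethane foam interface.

Treat each layer as a resistance in series:
  R'_copper = ln(0.151/0.121)/(2πk) = 0.2215/(2π·352) = 1.001×10^-4 m·K/W
  R'_expanded polystyrene = ln(0.206/0.151)/(2πk) = 0.3106/(2π·0.0293) = 1.687 m·K/W
  R'_polyurethane foam = ln(0.291/0.206)/(2πk) = 0.3454/(2π·0.0276) = 1.992 m·K/W
ΣR = 1.001×10^-4 + 1.687 + 1.992 = 3.679 m·K/W
Q' = ΔT/ΣR = (403 K − 283.5 K)/3.679 = 32.48 W/m
From the inner boundary to the expanded polystyrene/polyurethane foam interface, ΣR_partial = 1.687 m·K/W.
T_interface = T_in − Q'·ΣR_partial = 403 K − (32.48)(1.687) = 348.2 K

T = 348.2 K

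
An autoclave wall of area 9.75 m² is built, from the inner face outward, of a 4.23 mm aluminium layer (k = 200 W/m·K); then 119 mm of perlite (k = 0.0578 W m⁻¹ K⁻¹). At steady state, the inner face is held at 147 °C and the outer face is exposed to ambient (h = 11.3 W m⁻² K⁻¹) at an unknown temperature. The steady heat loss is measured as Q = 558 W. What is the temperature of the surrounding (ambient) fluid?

T_out = 24.1 °C

Sum the resistances:
  R_aluminium = L/(kA) = 0.00423/(200·9.75) = 2.169×10^-6 K/W
  R_perlite = L/(kA) = 0.119/(0.0578·9.75) = 0.2112 K/W
  R_conv,out = 1/(hA) = 1/(11.3·9.75) = 0.009076 K/W
ΣR = 0.2202 K/W
ΔT = Q·ΣR = 558 × 0.2202 = 122.9 K
Heat flows outward, so T_out = T_in − ΔT = 147 − 122.9 = 24.1 °C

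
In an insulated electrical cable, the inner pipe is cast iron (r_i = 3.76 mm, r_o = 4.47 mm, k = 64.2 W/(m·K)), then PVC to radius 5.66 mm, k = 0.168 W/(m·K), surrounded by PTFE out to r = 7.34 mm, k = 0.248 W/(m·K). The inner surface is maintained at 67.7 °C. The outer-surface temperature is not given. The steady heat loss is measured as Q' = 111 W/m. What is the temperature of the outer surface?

T_out = 24.3 °C

Sum the resistances:
  R'_cast iron = ln(0.00447/0.00376)/(2πk) = 0.1730/(2π·64.2) = 4.288×10^-4 m·K/W
  R'_PVC = ln(0.00566/0.00447)/(2πk) = 0.2360/(2π·0.168) = 0.2236 m·K/W
  R'_PTFE = ln(0.00734/0.00566)/(2πk) = 0.2599/(2π·0.248) = 0.1668 m·K/W
ΣR = 0.3908 m·K/W
ΔT = Q'·ΣR = 111 × 0.3908 = 43.38 K
Heat flows outward, so T_out = T_in − ΔT = 67.7 − 43.38 = 24.3 °C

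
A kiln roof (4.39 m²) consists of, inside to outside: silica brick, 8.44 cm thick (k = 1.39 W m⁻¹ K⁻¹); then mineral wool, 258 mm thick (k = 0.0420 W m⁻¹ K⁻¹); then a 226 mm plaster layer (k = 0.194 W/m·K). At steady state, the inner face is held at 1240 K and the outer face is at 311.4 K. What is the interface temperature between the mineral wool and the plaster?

Series thermal resistances, inner to outer:
  R_silica brick = L/(kA) = 0.0844/(1.39·4.39) = 0.01383 K/W
  R_mineral wool = L/(kA) = 0.258/(0.0420·4.39) = 1.399 K/W
  R_plaster = L/(kA) = 0.226/(0.194·4.39) = 0.2654 K/W
ΣR = 0.01383 + 1.399 + 0.2654 = 1.678 K/W
Q = ΔT/ΣR = (1240 K − 311.4 K)/1.678 = 553.4 W
From the inner boundary to the mineral wool/plaster interface, ΣR_partial = 1.413 K/W.
T_interface = T_in − Q·ΣR_partial = 1240 K − (553.4)(1.413) = 458 K

T = 458 K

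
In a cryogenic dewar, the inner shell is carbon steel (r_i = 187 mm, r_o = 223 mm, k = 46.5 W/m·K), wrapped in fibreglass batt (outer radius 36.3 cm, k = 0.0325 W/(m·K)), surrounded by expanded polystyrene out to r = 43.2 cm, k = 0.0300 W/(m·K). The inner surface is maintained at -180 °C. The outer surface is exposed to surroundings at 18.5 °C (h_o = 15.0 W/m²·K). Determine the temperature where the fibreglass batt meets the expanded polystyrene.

T = -25.2 °C

Treat each layer as a resistance in series:
  R_carbon steel = (1/0.187 − 1/0.223)/(4πk) = 0.8633/(4π·46.5) = 0.001477 K/W
  R_fibreglass batt = (1/0.223 − 1/0.363)/(4πk) = 1.729/(4π·0.0325) = 4.235 K/W
  R_expanded polystyrene = (1/0.363 − 1/0.432)/(4πk) = 0.4400/(4π·0.0300) = 1.167 K/W
  R_conv,out = 1/(4πr²h) = 1/(4π·0.432²·15.0) = 0.02843 K/W
ΣR = 0.001477 + 4.235 + 1.167 + 0.02843 = 5.432 K/W
Q = ΔT/ΣR = (-180 °C − 18.5 °C)/5.432 = -36.54 W
From the inner boundary to the fibreglass batt/expanded polystyrene interface, ΣR_partial = 4.236 K/W.
T_interface = T_in − Q·ΣR_partial = -180 °C − (-36.54)(4.236) = -25.2 °C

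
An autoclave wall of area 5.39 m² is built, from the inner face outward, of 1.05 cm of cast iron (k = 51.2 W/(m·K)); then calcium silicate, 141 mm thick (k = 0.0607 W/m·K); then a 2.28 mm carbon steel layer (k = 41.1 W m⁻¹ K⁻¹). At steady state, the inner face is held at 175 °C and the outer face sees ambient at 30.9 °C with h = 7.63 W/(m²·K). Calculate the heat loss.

Series thermal resistances, inner to outer:
  R_cast iron = L/(kA) = 0.0105/(51.2·5.39) = 3.805×10^-5 K/W
  R_calcium silicate = L/(kA) = 0.141/(0.0607·5.39) = 0.4310 K/W
  R_carbon steel = L/(kA) = 0.00228/(41.1·5.39) = 1.029×10^-5 K/W
  R_conv,out = 1/(hA) = 1/(7.63·5.39) = 0.02432 K/W
ΣR = 3.805×10^-5 + 0.4310 + 1.029×10^-5 + 0.02432 = 0.4554 K/W
Q = ΔT/ΣR = (175 °C − 30.9 °C)/0.4554 = 316 W

Q = 316 W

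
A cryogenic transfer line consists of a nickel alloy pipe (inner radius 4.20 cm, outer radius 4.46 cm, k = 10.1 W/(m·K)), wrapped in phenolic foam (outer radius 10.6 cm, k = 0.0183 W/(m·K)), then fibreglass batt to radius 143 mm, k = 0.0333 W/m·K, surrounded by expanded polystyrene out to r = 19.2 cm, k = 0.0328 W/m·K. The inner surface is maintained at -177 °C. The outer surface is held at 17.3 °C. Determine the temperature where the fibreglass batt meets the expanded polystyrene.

Resistance network (inner→outer):
  R'_nickel alloy = ln(0.0446/0.0420)/(2πk) = 0.06006/(2π·10.1) = 9.465×10^-4 m·K/W
  R'_phenolic foam = ln(0.106/0.0446)/(2πk) = 0.8657/(2π·0.0183) = 7.529 m·K/W
  R'_fibreglass batt = ln(0.143/0.106)/(2πk) = 0.2994/(2π·0.0333) = 1.431 m·K/W
  R'_expanded polystyrene = ln(0.192/0.143)/(2πk) = 0.2947/(2π·0.0328) = 1.430 m·K/W
ΣR = 9.465×10^-4 + 7.529 + 1.431 + 1.430 = 10.39 m·K/W
Q' = ΔT/ΣR = (-177 °C − 17.3 °C)/10.39 = -18.70 W/m
From the inner boundary to the fibreglass batt/expanded polystyrene interface, ΣR_partial = 8.961 m·K/W.
T_interface = T_in − Q'·ΣR_partial = -177 °C − (-18.70)(8.961) = -9.4 °C

T = -9.4 °C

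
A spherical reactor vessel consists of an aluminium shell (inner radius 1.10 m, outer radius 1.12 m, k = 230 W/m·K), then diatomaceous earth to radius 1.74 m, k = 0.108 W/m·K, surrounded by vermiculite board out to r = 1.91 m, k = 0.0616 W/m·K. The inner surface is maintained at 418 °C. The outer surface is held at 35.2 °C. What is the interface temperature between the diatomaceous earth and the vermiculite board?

T = 119 °C

Series thermal resistances, inner to outer:
  R_aluminium = (1/1.10 − 1/1.12)/(4πk) = 0.01623/(4π·230) = 5.617×10^-6 K/W
  R_diatomaceous earth = (1/1.12 − 1/1.74)/(4πk) = 0.3181/(4π·0.108) = 0.2344 K/W
  R_vermiculite board = (1/1.74 − 1/1.91)/(4πk) = 0.05115/(4π·0.0616) = 0.06608 K/W
ΣR = 5.617×10^-6 + 0.2344 + 0.06608 = 0.3005 K/W
Q = ΔT/ΣR = (418 °C − 35.2 °C)/0.3005 = 1274 W
From the inner boundary to the diatomaceous earth/vermiculite board interface, ΣR_partial = 0.2344 K/W.
T_interface = T_in − Q·ΣR_partial = 418 °C − (1274)(0.2344) = 119 °C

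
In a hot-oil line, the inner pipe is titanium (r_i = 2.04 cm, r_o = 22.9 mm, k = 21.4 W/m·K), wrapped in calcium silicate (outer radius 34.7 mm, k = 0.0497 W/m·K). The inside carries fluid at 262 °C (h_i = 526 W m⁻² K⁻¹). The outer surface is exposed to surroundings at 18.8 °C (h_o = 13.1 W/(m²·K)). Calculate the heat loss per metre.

Q' = 143 W/m

Series thermal resistances, inner to outer:
  R'_conv,in = 1/(2πr h) = 1/(2π·0.0204·526) = 0.01483 m·K/W
  R'_titanium = ln(0.0229/0.0204)/(2πk) = 0.1156/(2π·21.4) = 8.597×10^-4 m·K/W
  R'_calcium silicate = ln(0.0347/0.0229)/(2πk) = 0.4156/(2π·0.0497) = 1.331 m·K/W
  R'_conv,out = 1/(2πr h) = 1/(2π·0.0347·13.1) = 0.3501 m·K/W
ΣR = 0.01483 + 8.597×10^-4 + 1.331 + 0.3501 = 1.697 m·K/W
Q' = ΔT/ΣR = (262 °C − 18.8 °C)/1.697 = 143 W/m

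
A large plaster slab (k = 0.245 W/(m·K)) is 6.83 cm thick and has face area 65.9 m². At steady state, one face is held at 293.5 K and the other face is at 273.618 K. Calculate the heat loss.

Q = kA·ΔT/L = 0.245 × 65.9 × |293.5 K − 273.618 K| / 0.0683 = 4700 W

Q = 4700 W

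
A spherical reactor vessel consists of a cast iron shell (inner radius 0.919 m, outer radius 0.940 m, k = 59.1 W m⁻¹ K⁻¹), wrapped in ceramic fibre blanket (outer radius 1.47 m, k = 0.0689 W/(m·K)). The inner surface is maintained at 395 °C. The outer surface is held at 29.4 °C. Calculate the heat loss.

Q = 825 W

Series thermal resistances, inner to outer:
  R_cast iron = (1/0.919 − 1/0.940)/(4πk) = 0.02431/(4π·59.1) = 3.273×10^-5 K/W
  R_ceramic fibre blanket = (1/0.940 − 1/1.47)/(4πk) = 0.3836/(4π·0.0689) = 0.4430 K/W
ΣR = 3.273×10^-5 + 0.4430 = 0.4430 K/W
Q = ΔT/ΣR = (395 °C − 29.4 °C)/0.4430 = 825 W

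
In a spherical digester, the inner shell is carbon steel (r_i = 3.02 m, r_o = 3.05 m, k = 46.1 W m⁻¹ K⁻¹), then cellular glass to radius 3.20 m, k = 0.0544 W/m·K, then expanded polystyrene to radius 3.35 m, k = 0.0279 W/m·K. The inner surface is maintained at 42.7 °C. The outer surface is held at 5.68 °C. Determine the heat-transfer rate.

Q = 593 W

Treat each layer as a resistance in series:
  R_carbon steel = (1/3.02 − 1/3.05)/(4πk) = 0.003257/(4π·46.1) = 5.622×10^-6 K/W
  R_cellular glass = (1/3.05 − 1/3.20)/(4πk) = 0.01537/(4π·0.0544) = 0.02248 K/W
  R_expanded polystyrene = (1/3.20 − 1/3.35)/(4πk) = 0.01399/(4π·0.0279) = 0.03991 K/W
ΣR = 5.622×10^-6 + 0.02248 + 0.03991 = 0.06240 K/W
Q = ΔT/ΣR = (42.7 °C − 5.68 °C)/0.06240 = 593 W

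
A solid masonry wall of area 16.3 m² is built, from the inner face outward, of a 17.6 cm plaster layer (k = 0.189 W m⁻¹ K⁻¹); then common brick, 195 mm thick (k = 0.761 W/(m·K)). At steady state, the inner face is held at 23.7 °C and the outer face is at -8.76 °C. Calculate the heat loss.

Q = 446 W

Series thermal resistances, inner to outer:
  R_plaster = L/(kA) = 0.176/(0.189·16.3) = 0.05713 K/W
  R_common brick = L/(kA) = 0.195/(0.761·16.3) = 0.01572 K/W
ΣR = 0.05713 + 0.01572 = 0.07285 K/W
Q = ΔT/ΣR = (23.7 °C − -8.76 °C)/0.07285 = 446 W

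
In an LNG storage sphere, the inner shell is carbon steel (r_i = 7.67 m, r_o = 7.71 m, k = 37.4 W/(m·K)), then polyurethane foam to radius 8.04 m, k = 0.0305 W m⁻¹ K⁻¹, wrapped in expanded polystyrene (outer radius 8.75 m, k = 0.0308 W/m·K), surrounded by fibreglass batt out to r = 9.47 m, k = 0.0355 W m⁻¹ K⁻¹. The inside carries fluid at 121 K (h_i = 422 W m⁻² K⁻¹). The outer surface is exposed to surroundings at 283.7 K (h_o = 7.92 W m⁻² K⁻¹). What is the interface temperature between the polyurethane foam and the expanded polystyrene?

Treat each layer as a resistance in series:
  R_conv,in = 1/(4πr²h) = 1/(4π·7.67²·422) = 3.205×10^-6 K/W
  R_carbon steel = (1/7.67 − 1/7.71)/(4πk) = 6.764×10^-4/(4π·37.4) = 1.439×10^-6 K/W
  R_polyurethane foam = (1/7.71 − 1/8.04)/(4πk) = 0.005324/(4π·0.0305) = 0.01389 K/W
  R_expanded polystyrene = (1/8.04 − 1/8.75)/(4πk) = 0.01009/(4π·0.0308) = 0.02608 K/W
  R_fibreglass batt = (1/8.75 − 1/9.47)/(4πk) = 0.008689/(4π·0.0355) = 0.01948 K/W
  R_conv,out = 1/(4πr²h) = 1/(4π·9.47²·7.92) = 1.120×10^-4 K/W
ΣR = 3.205×10^-6 + 1.439×10^-6 + 0.01389 + 0.02608 + 0.01948 + 1.120×10^-4 = 0.05957 K/W
Q = ΔT/ΣR = (121 K − 283.7 K)/0.05957 = -2731 W
From the inner boundary to the polyurethane foam/expanded polystyrene interface, ΣR_partial = 0.01389 K/W.
T_interface = T_in − Q·ΣR_partial = 121 K − (-2731)(0.01389) = 159 K

T = 159 K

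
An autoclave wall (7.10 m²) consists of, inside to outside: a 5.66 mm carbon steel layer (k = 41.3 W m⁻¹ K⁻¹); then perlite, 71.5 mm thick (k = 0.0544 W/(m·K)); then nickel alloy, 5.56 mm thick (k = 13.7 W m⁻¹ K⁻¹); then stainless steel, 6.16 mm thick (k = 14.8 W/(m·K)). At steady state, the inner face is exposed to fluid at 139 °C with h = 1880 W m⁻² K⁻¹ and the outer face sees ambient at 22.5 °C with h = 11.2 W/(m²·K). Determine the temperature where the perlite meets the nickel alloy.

T = 30.0 °C

Treat each layer as a resistance in series:
  R_conv,in = 1/(hA) = 1/(1880·7.10) = 7.492×10^-5 K/W
  R_carbon steel = L/(kA) = 0.00566/(41.3·7.10) = 1.930×10^-5 K/W
  R_perlite = L/(kA) = 0.0715/(0.0544·7.10) = 0.1851 K/W
  R_nickel alloy = L/(kA) = 0.00556/(13.7·7.10) = 5.716×10^-5 K/W
  R_stainless steel = L/(kA) = 0.00616/(14.8·7.10) = 5.862×10^-5 K/W
  R_conv,out = 1/(hA) = 1/(11.2·7.10) = 0.01258 K/W
ΣR = 7.492×10^-5 + 1.930×10^-5 + 0.1851 + 5.716×10^-5 + 5.862×10^-5 + 0.01258 = 0.1979 K/W
Q = ΔT/ΣR = (139 °C − 22.5 °C)/0.1979 = 588.7 W
From the inner boundary to the perlite/nickel alloy interface, ΣR_partial = 0.1852 K/W.
T_interface = T_in − Q·ΣR_partial = 139 °C − (588.7)(0.1852) = 30.0 °C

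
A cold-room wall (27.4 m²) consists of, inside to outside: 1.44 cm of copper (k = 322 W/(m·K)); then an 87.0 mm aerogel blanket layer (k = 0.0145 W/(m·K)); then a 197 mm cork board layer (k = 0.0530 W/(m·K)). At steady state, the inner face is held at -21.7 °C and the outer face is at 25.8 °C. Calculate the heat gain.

Resistance network (inner→outer):
  R_copper = L/(kA) = 0.0144/(322·27.4) = 1.632×10^-6 K/W
  R_aerogel blanket = L/(kA) = 0.0870/(0.0145·27.4) = 0.2190 K/W
  R_cork board = L/(kA) = 0.197/(0.0530·27.4) = 0.1357 K/W
ΣR = 1.632×10^-6 + 0.2190 + 0.1357 = 0.3547 K/W
Q = ΔT/ΣR = (-21.7 °C − 25.8 °C)/0.3547 = -134 W
(Negative Q ⇒ heat flows inward; heat gain = 134 W.)

Q = 134 W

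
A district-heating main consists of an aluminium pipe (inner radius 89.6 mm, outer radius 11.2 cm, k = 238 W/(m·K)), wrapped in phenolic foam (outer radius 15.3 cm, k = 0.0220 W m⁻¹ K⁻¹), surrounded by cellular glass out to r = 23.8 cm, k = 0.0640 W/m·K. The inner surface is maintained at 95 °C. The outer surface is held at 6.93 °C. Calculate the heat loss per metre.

Treat each layer as a resistance in series:
  R'_aluminium = ln(0.112/0.0896)/(2πk) = 0.2231/(2π·238) = 1.492×10^-4 m·K/W
  R'_phenolic foam = ln(0.153/0.112)/(2πk) = 0.3119/(2π·0.0220) = 2.257 m·K/W
  R'_cellular glass = ln(0.238/0.153)/(2πk) = 0.4418/(2π·0.0640) = 1.099 m·K/W
ΣR = 1.492×10^-4 + 2.257 + 1.099 = 3.356 m·K/W
Q' = ΔT/ΣR = (95 °C − 6.93 °C)/3.356 = 26.2 W/m

Q' = 26.2 W/m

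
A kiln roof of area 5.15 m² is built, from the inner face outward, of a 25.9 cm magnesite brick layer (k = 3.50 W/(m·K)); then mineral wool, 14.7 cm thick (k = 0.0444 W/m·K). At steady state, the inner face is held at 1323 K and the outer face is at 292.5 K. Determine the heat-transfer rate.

Q = 1570 W

Series thermal resistances, inner to outer:
  R_magnesite brick = L/(kA) = 0.259/(3.50·5.15) = 0.01437 K/W
  R_mineral wool = L/(kA) = 0.147/(0.0444·5.15) = 0.6429 K/W
ΣR = 0.01437 + 0.6429 = 0.6573 K/W
Q = ΔT/ΣR = (1323 K − 292.5 K)/0.6573 = 1570 W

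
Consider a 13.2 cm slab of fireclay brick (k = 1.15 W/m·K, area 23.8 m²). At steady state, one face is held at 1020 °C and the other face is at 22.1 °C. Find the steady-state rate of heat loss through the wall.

Q = 207 kW

Q = kA·ΔT/L = 1.15 × 23.8 × |1020 °C − 22.1 °C| / 0.132 = 2.07×10^5 W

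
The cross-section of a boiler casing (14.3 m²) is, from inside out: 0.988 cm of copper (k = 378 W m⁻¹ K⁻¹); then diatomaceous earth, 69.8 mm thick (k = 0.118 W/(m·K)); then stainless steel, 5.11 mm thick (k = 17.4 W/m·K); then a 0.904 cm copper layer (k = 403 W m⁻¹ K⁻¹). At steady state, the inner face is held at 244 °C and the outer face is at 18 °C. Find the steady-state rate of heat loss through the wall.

Q = 5.46 kW

Series thermal resistances, inner to outer:
  R_copper = L/(kA) = 0.00988/(378·14.3) = 1.828×10^-6 K/W
  R_diatomaceous earth = L/(kA) = 0.0698/(0.118·14.3) = 0.04137 K/W
  R_stainless steel = L/(kA) = 0.00511/(17.4·14.3) = 2.054×10^-5 K/W
  R_copper = L/(kA) = 0.00904/(403·14.3) = 1.569×10^-6 K/W
ΣR = 1.828×10^-6 + 0.04137 + 2.054×10^-5 + 1.569×10^-6 = 0.04139 K/W
Q = ΔT/ΣR = (244 °C − 18 °C)/0.04139 = 5460 W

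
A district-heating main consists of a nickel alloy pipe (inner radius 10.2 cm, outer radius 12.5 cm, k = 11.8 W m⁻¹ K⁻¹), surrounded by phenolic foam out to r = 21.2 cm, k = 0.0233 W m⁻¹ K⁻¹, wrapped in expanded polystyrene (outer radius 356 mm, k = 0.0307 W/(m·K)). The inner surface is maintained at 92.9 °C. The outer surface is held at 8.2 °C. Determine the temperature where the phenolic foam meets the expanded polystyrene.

T = 44.3 °C

Treat each layer as a resistance in series:
  R'_nickel alloy = ln(0.125/0.102)/(2πk) = 0.2033/(2π·11.8) = 0.002743 m·K/W
  R'_phenolic foam = ln(0.212/0.125)/(2πk) = 0.5283/(2π·0.0233) = 3.608 m·K/W
  R'_expanded polystyrene = ln(0.356/0.212)/(2πk) = 0.5183/(2π·0.0307) = 2.687 m·K/W
ΣR = 0.002743 + 3.608 + 2.687 = 6.298 m·K/W
Q' = ΔT/ΣR = (92.9 °C − 8.2 °C)/6.298 = 13.45 W/m
From the inner boundary to the phenolic foam/expanded polystyrene interface, ΣR_partial = 3.611 m·K/W.
T_interface = T_in − Q'·ΣR_partial = 92.9 °C − (13.45)(3.611) = 44.3 °C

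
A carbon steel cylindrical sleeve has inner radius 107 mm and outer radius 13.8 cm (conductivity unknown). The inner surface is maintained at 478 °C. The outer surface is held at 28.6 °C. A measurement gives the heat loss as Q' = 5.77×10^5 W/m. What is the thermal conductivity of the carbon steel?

ΣR = ΔT/Q' = |478 − 28.6|/5.77×10^5 = 7.789×10^-4 m·K/W
ln(r₂/r₁)/(2πk) = 7.789×10^-4 ⇒ k = 0.2544/(2π·7.789×10^-4) = 52.0 W/m·K

k = 52.0 W/m·K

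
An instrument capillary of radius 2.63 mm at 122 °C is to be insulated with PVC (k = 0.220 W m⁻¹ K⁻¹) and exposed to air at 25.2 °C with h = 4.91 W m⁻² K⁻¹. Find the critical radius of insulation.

r_cr = 4.48 cm

For a cylinder, r_cr = k_ins/h = 0.220/4.91 = 0.0448 m = 4.48 cm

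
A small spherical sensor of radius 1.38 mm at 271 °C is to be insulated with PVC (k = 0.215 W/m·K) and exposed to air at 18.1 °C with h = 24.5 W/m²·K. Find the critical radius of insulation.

r_cr = 1.76 cm

For a sphere, r_cr = 2k_ins/h = 2·0.215/24.5 = 0.0176 m = 1.76 cm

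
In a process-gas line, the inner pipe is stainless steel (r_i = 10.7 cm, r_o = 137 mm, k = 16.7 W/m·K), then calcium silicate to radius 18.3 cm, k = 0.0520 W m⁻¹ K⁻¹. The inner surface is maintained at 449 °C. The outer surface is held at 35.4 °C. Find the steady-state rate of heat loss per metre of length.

Q' = 466 W/m

Treat each layer as a resistance in series:
  R'_stainless steel = ln(0.137/0.107)/(2πk) = 0.2472/(2π·16.7) = 0.002355 m·K/W
  R'_calcium silicate = ln(0.183/0.137)/(2πk) = 0.2895/(2π·0.0520) = 0.8861 m·K/W
ΣR = 0.002355 + 0.8861 = 0.8885 m·K/W
Q' = ΔT/ΣR = (449 °C − 35.4 °C)/0.8885 = 466 W/m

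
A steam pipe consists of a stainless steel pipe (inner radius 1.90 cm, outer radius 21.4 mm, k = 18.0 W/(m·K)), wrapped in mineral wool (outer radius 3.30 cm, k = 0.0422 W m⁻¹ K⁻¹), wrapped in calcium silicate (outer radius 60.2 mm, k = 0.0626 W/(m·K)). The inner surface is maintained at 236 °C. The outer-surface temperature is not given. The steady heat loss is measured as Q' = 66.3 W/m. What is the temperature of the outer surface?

Series resistances:
  R'_stainless steel = ln(0.0214/0.0190)/(2πk) = 0.1190/(2π·18.0) = 0.001052 m·K/W
  R'_mineral wool = ln(0.0330/0.0214)/(2πk) = 0.4331/(2π·0.0422) = 1.633 m·K/W
  R'_calcium silicate = ln(0.0602/0.0330)/(2πk) = 0.6012/(2π·0.0626) = 1.528 m·K/W
ΣR = 3.163 m·K/W
ΔT = Q'·ΣR = 66.3 × 3.163 = 209.7 K
Heat flows outward, so T_out = T_in − ΔT = 236 − 209.7 = 26.3 °C

T_out = 26.3 °C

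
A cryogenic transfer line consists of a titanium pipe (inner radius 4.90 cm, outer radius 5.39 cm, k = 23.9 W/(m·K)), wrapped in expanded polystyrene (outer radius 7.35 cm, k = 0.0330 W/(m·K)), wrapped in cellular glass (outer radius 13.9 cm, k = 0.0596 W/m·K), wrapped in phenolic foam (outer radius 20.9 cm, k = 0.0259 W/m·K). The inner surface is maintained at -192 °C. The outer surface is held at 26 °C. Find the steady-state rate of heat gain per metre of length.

Resistance network (inner→outer):
  R'_titanium = ln(0.0539/0.0490)/(2πk) = 0.09531/(2π·23.9) = 6.347×10^-4 m·K/W
  R'_expanded polystyrene = ln(0.0735/0.0539)/(2πk) = 0.3102/(2π·0.0330) = 1.496 m·K/W
  R'_cellular glass = ln(0.139/0.0735)/(2πk) = 0.6372/(2π·0.0596) = 1.702 m·K/W
  R'_phenolic foam = ln(0.209/0.139)/(2πk) = 0.4079/(2π·0.0259) = 2.506 m·K/W
ΣR = 6.347×10^-4 + 1.496 + 1.702 + 2.506 = 5.705 m·K/W
Q' = ΔT/ΣR = (-192 °C − 26 °C)/5.705 = -38.2 W/m
(Negative Q' ⇒ heat flows inward; heat gain = 38.2 W/m.)

Q' = 38.2 W/m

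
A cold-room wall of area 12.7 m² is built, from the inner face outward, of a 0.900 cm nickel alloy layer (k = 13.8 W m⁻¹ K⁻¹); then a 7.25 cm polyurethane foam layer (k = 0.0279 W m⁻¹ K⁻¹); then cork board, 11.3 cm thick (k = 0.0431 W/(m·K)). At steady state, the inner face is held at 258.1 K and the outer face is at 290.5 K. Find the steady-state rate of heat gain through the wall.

Treat each layer as a resistance in series:
  R_nickel alloy = L/(kA) = 0.00900/(13.8·12.7) = 5.135×10^-5 K/W
  R_polyurethane foam = L/(kA) = 0.0725/(0.0279·12.7) = 0.2046 K/W
  R_cork board = L/(kA) = 0.113/(0.0431·12.7) = 0.2064 K/W
ΣR = 5.135×10^-5 + 0.2046 + 0.2064 = 0.4111 K/W
Q = ΔT/ΣR = (258.1 K − 290.5 K)/0.4111 = -78.8 W
(Negative Q ⇒ heat flows inward; heat gain = 78.8 W.)

Q = 78.8 W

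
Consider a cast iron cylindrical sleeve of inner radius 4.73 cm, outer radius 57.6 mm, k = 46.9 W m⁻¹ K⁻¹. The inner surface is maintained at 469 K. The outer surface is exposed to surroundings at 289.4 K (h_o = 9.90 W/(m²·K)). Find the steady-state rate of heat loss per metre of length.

Q' = 642 W/m

Series thermal resistances, inner to outer:
  R'_cast iron = ln(0.0576/0.0473)/(2πk) = 0.1970/(2π·46.9) = 6.686×10^-4 m·K/W
  R'_conv,out = 1/(2πr h) = 1/(2π·0.0576·9.90) = 0.2791 m·K/W
ΣR = 6.686×10^-4 + 0.2791 = 0.2798 m·K/W
Q' = ΔT/ΣR = (469 K − 289.4 K)/0.2798 = 642 W/m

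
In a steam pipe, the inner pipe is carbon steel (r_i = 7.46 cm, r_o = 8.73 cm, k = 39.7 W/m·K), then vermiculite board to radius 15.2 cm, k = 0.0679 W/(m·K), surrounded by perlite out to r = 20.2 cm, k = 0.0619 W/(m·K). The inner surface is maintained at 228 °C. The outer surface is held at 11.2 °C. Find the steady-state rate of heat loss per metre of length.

Treat each layer as a resistance in series:
  R'_carbon steel = ln(0.0873/0.0746)/(2πk) = 0.1572/(2π·39.7) = 6.302×10^-4 m·K/W
  R'_vermiculite board = ln(0.152/0.0873)/(2πk) = 0.5545/(2π·0.0679) = 1.300 m·K/W
  R'_perlite = ln(0.202/0.152)/(2πk) = 0.2844/(2π·0.0619) = 0.7312 m·K/W
ΣR = 6.302×10^-4 + 1.300 + 0.7312 = 2.032 m·K/W
Q' = ΔT/ΣR = (228 °C − 11.2 °C)/2.032 = 107 W/m

Q' = 107 W/m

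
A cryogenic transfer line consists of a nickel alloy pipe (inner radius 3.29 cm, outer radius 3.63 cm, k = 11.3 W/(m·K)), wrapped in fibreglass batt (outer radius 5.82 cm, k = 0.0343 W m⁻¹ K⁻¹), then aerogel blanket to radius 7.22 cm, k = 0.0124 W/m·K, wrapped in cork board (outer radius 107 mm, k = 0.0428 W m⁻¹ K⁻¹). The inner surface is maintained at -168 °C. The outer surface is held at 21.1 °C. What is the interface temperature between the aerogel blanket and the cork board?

T = -22.0 °C

Series thermal resistances, inner to outer:
  R'_nickel alloy = ln(0.0363/0.0329)/(2πk) = 0.09835/(2π·11.3) = 0.001385 m·K/W
  R'_fibreglass batt = ln(0.0582/0.0363)/(2πk) = 0.4721/(2π·0.0343) = 2.190 m·K/W
  R'_aerogel blanket = ln(0.0722/0.0582)/(2πk) = 0.2156/(2π·0.0124) = 2.767 m·K/W
  R'_cork board = ln(0.107/0.0722)/(2πk) = 0.3934/(2π·0.0428) = 1.463 m·K/W
ΣR = 0.001385 + 2.190 + 2.767 + 1.463 = 6.421 m·K/W
Q' = ΔT/ΣR = (-168 °C − 21.1 °C)/6.421 = -29.45 W/m
From the inner boundary to the aerogel blanket/cork board interface, ΣR_partial = 4.958 m·K/W.
T_interface = T_in − Q'·ΣR_partial = -168 °C − (-29.45)(4.958) = -22.0 °C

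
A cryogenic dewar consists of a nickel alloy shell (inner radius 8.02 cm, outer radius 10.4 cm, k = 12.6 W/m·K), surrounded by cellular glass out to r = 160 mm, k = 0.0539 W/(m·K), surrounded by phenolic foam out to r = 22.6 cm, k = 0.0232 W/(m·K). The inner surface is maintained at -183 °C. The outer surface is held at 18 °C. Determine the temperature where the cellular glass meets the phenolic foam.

Resistance network (inner→outer):
  R_nickel alloy = (1/0.0802 − 1/0.104)/(4πk) = 2.853/(4π·12.6) = 0.01802 K/W
  R_cellular glass = (1/0.104 − 1/0.160)/(4πk) = 3.365/(4π·0.0539) = 4.969 K/W
  R_phenolic foam = (1/0.160 − 1/0.226)/(4πk) = 1.825/(4π·0.0232) = 6.261 K/W
ΣR = 0.01802 + 4.969 + 6.261 = 11.25 K/W
Q = ΔT/ΣR = (-183 °C − 18 °C)/11.25 = -17.87 W
From the inner boundary to the cellular glass/phenolic foam interface, ΣR_partial = 4.987 K/W.
T_interface = T_in − Q·ΣR_partial = -183 °C − (-17.87)(4.987) = -93.9 °C

T = -93.9 °C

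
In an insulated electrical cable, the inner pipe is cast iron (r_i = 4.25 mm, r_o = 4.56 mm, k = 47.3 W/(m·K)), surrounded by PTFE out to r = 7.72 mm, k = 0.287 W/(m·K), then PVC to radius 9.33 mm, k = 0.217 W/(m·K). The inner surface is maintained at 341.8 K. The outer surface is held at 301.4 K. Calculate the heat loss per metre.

Q' = 93.7 W/m

Series thermal resistances, inner to outer:
  R'_cast iron = ln(0.00456/0.00425)/(2πk) = 0.07040/(2π·47.3) = 2.369×10^-4 m·K/W
  R'_PTFE = ln(0.00772/0.00456)/(2πk) = 0.5265/(2π·0.287) = 0.2920 m·K/W
  R'_PVC = ln(0.00933/0.00772)/(2πk) = 0.1894/(2π·0.217) = 0.1389 m·K/W
ΣR = 2.369×10^-4 + 0.2920 + 0.1389 = 0.4311 m·K/W
Q' = ΔT/ΣR = (341.8 K − 301.4 K)/0.4311 = 93.7 W/m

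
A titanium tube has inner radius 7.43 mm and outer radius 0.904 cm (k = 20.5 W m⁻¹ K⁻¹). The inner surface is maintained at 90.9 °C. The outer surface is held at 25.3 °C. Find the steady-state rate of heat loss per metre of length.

Q' = 2πk·ΔT/ln(r₂/r₁) = 2π × 20.5 × 65.6 / ln(0.00904/0.00743) = 43100 W/m

Q' = 43.1 kW/m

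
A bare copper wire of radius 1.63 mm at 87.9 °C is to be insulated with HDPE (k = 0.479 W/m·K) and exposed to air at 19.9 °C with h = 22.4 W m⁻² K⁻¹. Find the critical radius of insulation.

For a cylinder, r_cr = k_ins/h = 0.479/22.4 = 0.0214 m = 2.14 cm

r_cr = 2.14 cm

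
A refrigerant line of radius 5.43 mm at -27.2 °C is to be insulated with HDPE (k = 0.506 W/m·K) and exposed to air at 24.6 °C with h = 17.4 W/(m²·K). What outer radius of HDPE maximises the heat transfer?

r_cr = 2.91 cm

For a cylinder, r_cr = k_ins/h = 0.506/17.4 = 0.0291 m = 2.91 cm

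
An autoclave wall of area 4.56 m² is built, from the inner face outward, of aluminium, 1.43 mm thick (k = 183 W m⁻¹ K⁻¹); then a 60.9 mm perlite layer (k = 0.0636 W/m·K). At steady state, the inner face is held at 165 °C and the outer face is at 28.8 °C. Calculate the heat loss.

Q = 649 W

Treat each layer as a resistance in series:
  R_aluminium = L/(kA) = 0.00143/(183·4.56) = 1.714×10^-6 K/W
  R_perlite = L/(kA) = 0.0609/(0.0636·4.56) = 0.2100 K/W
ΣR = 1.714×10^-6 + 0.2100 = 0.2100 K/W
Q = ΔT/ΣR = (165 °C − 28.8 °C)/0.2100 = 649 W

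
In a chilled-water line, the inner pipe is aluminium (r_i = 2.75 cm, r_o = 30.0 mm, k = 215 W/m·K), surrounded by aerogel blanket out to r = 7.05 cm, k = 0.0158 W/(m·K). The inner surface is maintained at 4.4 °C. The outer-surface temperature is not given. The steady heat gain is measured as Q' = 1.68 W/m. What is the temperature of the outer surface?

T_out = 18.9 °C

Sum the resistances:
  R'_aluminium = ln(0.0300/0.0275)/(2πk) = 0.08701/(2π·215) = 6.441×10^-5 m·K/W
  R'_aerogel blanket = ln(0.0705/0.0300)/(2πk) = 0.8544/(2π·0.0158) = 8.607 m·K/W
ΣR = 8.607 m·K/W
ΔT = Q'·ΣR = 1.68 × 8.607 = 14.46 K
Heat flows inward, so T_out = T_in + ΔT = 4.4 + 14.46 = 18.9 °C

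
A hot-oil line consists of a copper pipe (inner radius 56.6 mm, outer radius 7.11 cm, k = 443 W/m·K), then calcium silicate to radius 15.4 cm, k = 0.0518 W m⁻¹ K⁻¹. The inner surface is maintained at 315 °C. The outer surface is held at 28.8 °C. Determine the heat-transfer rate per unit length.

Series thermal resistances, inner to outer:
  R'_copper = ln(0.0711/0.0566)/(2πk) = 0.2281/(2π·443) = 8.194×10^-5 m·K/W
  R'_calcium silicate = ln(0.154/0.0711)/(2πk) = 0.7729/(2π·0.0518) = 2.375 m·K/W
ΣR = 8.194×10^-5 + 2.375 = 2.375 m·K/W
Q' = ΔT/ΣR = (315 °C − 28.8 °C)/2.375 = 121 W/m

Q' = 121 W/m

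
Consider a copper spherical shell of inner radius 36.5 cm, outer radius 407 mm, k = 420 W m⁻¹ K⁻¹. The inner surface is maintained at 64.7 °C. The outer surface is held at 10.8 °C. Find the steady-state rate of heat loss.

Q = 1010 kW

Q = 4πk·ΔT/(1/r₁ − 1/r₂) = 4π × 420 × 53.9 / (1/0.365 − 1/0.407) = 1.01×10^6 W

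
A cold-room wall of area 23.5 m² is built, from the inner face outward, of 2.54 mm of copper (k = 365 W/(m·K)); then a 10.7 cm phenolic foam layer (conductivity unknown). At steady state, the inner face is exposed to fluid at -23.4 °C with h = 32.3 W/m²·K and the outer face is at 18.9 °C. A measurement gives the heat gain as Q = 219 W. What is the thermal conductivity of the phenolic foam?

ΣR = ΔT/Q = |-23.4 − 18.9|/219 = 0.1932 K/W
Known resistances:
  R_conv,in = 1/(hA) = 1/(32.3·23.5) = 0.001317 K/W
  R_copper = L/(kA) = 0.00254/(365·23.5) = 2.961×10^-7 K/W
R_phenolic foam = ΣR − ΣR_known = 0.1932 − 0.001317 = 0.1919 K/W
L/(kA) = 0.1919 ⇒ k = 0.107/(0.1919·23.5) = 0.0237 W/m·K

k = 0.0237 W/m·K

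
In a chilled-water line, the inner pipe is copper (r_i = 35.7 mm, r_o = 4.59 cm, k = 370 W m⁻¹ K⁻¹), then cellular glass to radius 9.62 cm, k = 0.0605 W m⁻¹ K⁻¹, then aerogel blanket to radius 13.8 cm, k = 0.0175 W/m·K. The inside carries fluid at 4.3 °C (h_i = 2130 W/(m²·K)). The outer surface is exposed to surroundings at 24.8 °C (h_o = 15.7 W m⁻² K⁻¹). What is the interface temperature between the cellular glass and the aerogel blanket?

T = 11.8 °C

Series thermal resistances, inner to outer:
  R'_conv,in = 1/(2πr h) = 1/(2π·0.0357·2130) = 0.002093 m·K/W
  R'_copper = ln(0.0459/0.0357)/(2πk) = 0.2513/(2π·370) = 1.081×10^-4 m·K/W
  R'_cellular glass = ln(0.0962/0.0459)/(2πk) = 0.7400/(2π·0.0605) = 1.947 m·K/W
  R'_aerogel blanket = ln(0.138/0.0962)/(2πk) = 0.3608/(2π·0.0175) = 3.282 m·K/W
  R'_conv,out = 1/(2πr h) = 1/(2π·0.138·15.7) = 0.07346 m·K/W
ΣR = 0.002093 + 1.081×10^-4 + 1.947 + 3.282 + 0.07346 = 5.305 m·K/W
Q' = ΔT/ΣR = (4.3 °C − 24.8 °C)/5.305 = -3.864 W/m
From the inner boundary to the cellular glass/aerogel blanket interface, ΣR_partial = 1.949 m·K/W.
T_interface = T_in − Q'·ΣR_partial = 4.3 °C − (-3.864)(1.949) = 11.8 °C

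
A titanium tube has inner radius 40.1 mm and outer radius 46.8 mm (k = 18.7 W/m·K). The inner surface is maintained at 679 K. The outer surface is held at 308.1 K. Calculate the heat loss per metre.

Q' = 2.82×10^5 W/m

Q' = 2πk·ΔT/ln(r₂/r₁) = 2π × 18.7 × 370.9 / ln(0.0468/0.0401) = 2.82×10^5 W/m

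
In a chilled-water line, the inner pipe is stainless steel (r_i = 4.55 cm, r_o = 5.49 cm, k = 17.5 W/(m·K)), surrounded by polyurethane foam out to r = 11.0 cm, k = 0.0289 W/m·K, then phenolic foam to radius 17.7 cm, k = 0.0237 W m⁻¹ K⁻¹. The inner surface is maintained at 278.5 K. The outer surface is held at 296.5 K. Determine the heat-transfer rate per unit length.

Q' = 2.56 W/m

Treat each layer as a resistance in series:
  R'_stainless steel = ln(0.0549/0.0455)/(2πk) = 0.1878/(2π·17.5) = 0.001708 m·K/W
  R'_polyurethane foam = ln(0.110/0.0549)/(2πk) = 0.6950/(2π·0.0289) = 3.827 m·K/W
  R'_phenolic foam = ln(0.177/0.110)/(2πk) = 0.4757/(2π·0.0237) = 3.194 m·K/W
ΣR = 0.001708 + 3.827 + 3.194 = 7.023 m·K/W
Q' = ΔT/ΣR = (278.5 K − 296.5 K)/7.023 = -2.56 W/m
(Negative Q' ⇒ heat flows inward; heat gain = 2.56 W/m.)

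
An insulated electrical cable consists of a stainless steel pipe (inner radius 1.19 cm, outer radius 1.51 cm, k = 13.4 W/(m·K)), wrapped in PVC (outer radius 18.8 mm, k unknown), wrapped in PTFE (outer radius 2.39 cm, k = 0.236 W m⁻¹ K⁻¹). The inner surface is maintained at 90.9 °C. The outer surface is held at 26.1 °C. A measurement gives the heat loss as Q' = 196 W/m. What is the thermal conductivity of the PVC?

ΣR = ΔT/Q' = |90.9 − 26.1|/196 = 0.3306 m·K/W
Known resistances:
  R'_stainless steel = ln(0.0151/0.0119)/(2πk) = 0.2382/(2π·13.4) = 0.002829 m·K/W
  R'_PTFE = ln(0.0239/0.0188)/(2πk) = 0.2400/(2π·0.236) = 0.1619 m·K/W
R_PVC = ΣR − ΣR_known = 0.3306 − 0.1647 = 0.1659 m·K/W
ln(r₂/r₁)/(2πk) = 0.1659 ⇒ k = 0.2192/(2π·0.1659) = 0.210 W/m·K

k = 0.210 W/m·K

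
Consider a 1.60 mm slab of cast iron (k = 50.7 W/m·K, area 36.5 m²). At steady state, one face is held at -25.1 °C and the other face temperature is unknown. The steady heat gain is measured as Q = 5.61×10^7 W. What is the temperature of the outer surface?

T_out = 23.4 °C

Sum the resistances:
  R_cast iron = L/(kA) = 0.00160/(50.7·36.5) = 8.646×10^-7 K/W
ΣR = 8.646×10^-7 K/W
ΔT = Q·ΣR = 5.61×10^7 × 8.646×10^-7 = 48.50 K
Heat flows inward, so T_out = T_in + ΔT = -25.1 + 48.50 = 23.4 °C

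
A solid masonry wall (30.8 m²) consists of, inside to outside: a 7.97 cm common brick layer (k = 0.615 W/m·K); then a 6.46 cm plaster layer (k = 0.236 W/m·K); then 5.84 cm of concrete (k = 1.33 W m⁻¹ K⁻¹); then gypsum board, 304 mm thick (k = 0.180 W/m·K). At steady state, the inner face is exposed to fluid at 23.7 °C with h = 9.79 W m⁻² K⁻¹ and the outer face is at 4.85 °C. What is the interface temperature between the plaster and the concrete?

Resistance network (inner→outer):
  R_conv,in = 1/(hA) = 1/(9.79·30.8) = 0.003316 K/W
  R_common brick = L/(kA) = 0.0797/(0.615·30.8) = 0.004208 K/W
  R_plaster = L/(kA) = 0.0646/(0.236·30.8) = 0.008887 K/W
  R_concrete = L/(kA) = 0.0584/(1.33·30.8) = 0.001426 K/W
  R_gypsum board = L/(kA) = 0.304/(0.180·30.8) = 0.05483 K/W
ΣR = 0.003316 + 0.004208 + 0.008887 + 0.001426 + 0.05483 = 0.07267 K/W
Q = ΔT/ΣR = (23.7 °C − 4.85 °C)/0.07267 = 259.4 W
From the inner boundary to the plaster/concrete interface, ΣR_partial = 0.01641 K/W.
T_interface = T_in − Q·ΣR_partial = 23.7 °C − (259.4)(0.01641) = 19.4 °C

T = 19.4 °C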